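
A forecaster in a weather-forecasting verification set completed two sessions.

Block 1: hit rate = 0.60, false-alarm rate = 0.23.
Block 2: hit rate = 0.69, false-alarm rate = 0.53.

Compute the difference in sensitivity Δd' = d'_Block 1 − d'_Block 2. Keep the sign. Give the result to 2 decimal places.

Block 1: z(0.60) = 0.253, z(0.23) = -0.739, d' = 0.992
Block 2: z(0.69) = 0.496, z(0.53) = 0.075, d' = 0.421
Δd' = d'_Block 1 − d'_Block 2 = 0.992 − 0.421 = 0.571
Block 1 has the higher sensitivity.

Δd' = 0.57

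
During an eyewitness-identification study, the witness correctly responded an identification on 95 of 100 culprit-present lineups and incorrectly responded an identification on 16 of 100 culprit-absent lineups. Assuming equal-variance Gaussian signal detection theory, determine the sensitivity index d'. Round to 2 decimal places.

d' = 2.64

H = 95/100 = 0.9500
FA = 16/100 = 0.1600
z(H) = z(0.9500) = 1.6449
z(FA) = z(0.1600) = -0.9945
d' = z(H) − z(FA) = 1.6449 − (-0.9945) = 2.6394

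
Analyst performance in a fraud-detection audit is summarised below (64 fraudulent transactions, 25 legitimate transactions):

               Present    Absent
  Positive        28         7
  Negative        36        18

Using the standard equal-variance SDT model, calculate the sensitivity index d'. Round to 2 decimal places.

H = 28/64 = 0.4375
FA = 7/25 = 0.2800
z(H) = -0.157
z(FA) = -0.583
d' = z(H) − z(FA) = -0.157 − (-0.583) = 0.426

d' = 0.43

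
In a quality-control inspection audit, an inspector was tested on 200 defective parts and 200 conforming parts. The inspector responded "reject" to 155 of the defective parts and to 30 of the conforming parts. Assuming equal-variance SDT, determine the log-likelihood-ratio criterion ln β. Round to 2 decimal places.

H = 155/200 = 0.7750
FA = 30/200 = 0.1500
z(H) = z(0.7750) = 0.755
z(FA) = z(0.1500) = -1.036
ln β = −½·[z(H)² − z(FA)²] = −0.5 × (0.570 − 1.073) = 0.2515

ln β = 0.25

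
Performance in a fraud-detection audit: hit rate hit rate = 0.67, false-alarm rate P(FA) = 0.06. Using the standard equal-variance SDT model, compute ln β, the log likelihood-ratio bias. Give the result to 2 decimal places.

ln β = 1.11

Φ⁻¹(H) = 0.440
Φ⁻¹(FA) = -1.555
ln β = −½·[z(H)² − z(FA)²] = −0.5 × (0.194 − 2.418) = 1.112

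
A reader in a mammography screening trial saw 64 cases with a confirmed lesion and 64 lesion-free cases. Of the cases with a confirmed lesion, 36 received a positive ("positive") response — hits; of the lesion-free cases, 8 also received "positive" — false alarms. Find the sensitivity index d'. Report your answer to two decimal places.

d' = 1.31

H = 36/64 = 0.5625
FA = 8/64 = 0.1250
Φ⁻¹(0.5625) = 0.157, Φ⁻¹(0.1250) = -1.150
d' = z(H) − z(FA) = 0.157 − (-1.150) = 1.307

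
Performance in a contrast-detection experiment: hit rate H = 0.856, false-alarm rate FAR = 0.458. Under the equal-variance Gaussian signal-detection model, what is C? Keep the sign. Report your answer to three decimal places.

Φ⁻¹(H) = 1.0625
Φ⁻¹(FA) = -0.1055
c = −½·[z(H) + z(FA)] = −0.5 × (1.0625 + (-0.1055)) = -0.4785
c < 0: the observer has a liberal response bias.

C = -0.479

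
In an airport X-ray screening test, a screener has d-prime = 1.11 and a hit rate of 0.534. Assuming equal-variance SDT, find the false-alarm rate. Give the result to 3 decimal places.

false-alarm rate = 0.153

z(hit rate) = z(0.534) = 0.0853
z(FA) = z(H) − d' = 0.0853 − 1.11 = -1.0247
false-alarm rate = Φ(-1.0247) = 0.1528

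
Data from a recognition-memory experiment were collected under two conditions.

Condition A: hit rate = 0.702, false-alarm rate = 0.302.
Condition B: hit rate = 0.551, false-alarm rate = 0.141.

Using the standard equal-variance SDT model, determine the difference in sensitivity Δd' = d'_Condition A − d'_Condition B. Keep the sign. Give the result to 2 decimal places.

Δd' = -0.16

Condition A: z(0.702) = 0.530, z(0.302) = -0.519, d' = 1.049
Condition B: z(0.551) = 0.128, z(0.141) = -1.076, d' = 1.204
Δd' = d'_Condition A − d'_Condition B = 1.049 − 1.204 = -0.155
Condition B has the higher sensitivity.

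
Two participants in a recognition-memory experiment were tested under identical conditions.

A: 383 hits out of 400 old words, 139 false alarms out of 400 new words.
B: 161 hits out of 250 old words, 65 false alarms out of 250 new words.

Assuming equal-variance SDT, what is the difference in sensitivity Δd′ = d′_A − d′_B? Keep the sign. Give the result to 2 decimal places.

Δd′ = 1.10

A: z(0.9575) = 1.722, z(0.3475) = -0.392, d' = 2.114
B: z(0.6440) = 0.369, z(0.2600) = -0.643, d' = 1.012
Δd' = d'_A − d'_B = 2.114 − 1.012 = 1.102
A has the higher sensitivity.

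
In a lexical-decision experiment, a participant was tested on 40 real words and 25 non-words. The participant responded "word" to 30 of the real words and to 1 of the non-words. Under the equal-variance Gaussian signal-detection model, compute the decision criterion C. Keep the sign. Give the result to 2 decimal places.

H = 30/40 = 0.7500
FA = 1/25 = 0.0400
z(H) = 0.6745
z(FA) = -1.7507
c = −½·[z(H) + z(FA)] = −0.5 × (0.6745 + (-1.7507)) = 0.5381

C = 0.54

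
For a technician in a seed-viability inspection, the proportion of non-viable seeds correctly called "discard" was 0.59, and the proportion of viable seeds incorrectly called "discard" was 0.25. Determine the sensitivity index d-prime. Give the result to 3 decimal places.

d-prime = 0.902

z(H) = z(0.59) = 0.2275
z(FA) = z(0.25) = -0.6745
d' = z(H) − z(FA) = 0.2275 − (-0.6745) = 0.9020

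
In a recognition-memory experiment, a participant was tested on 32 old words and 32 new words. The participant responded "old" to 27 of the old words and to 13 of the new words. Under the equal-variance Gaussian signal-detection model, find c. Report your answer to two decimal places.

H = 27/32 = 0.8438
FA = 13/32 = 0.4062
z(0.8438) = 1.010, z(0.4062) = -0.237
c = −½·[z(H) + z(FA)] = −0.5 × (1.010 + (-0.237)) = -0.3865
c < 0: the participant has a liberal response bias.

c = -0.39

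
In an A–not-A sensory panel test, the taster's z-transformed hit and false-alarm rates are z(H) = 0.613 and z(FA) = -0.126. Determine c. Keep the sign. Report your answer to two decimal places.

c = −½·[z(H) + z(FA)] = −½·(0.613 + (-0.126)) = -0.2435

c = -0.24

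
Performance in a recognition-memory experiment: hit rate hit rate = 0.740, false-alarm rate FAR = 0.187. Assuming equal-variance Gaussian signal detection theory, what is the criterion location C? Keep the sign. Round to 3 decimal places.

z(H) = z(0.740) = 0.6433
z(FA) = z(0.187) = -0.8890
c = −½·[z(H) + z(FA)] = −0.5 × (0.6433 + (-0.8890)) = 0.12285

C = 0.123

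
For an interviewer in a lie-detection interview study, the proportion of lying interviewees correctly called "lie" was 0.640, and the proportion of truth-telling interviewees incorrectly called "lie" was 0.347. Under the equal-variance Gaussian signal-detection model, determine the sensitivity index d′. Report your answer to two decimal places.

d′ = 0.75

Φ⁻¹(0.640) = 0.358, Φ⁻¹(0.347) = -0.393
d' = z(H) − z(FA) = 0.358 − (-0.393) = 0.751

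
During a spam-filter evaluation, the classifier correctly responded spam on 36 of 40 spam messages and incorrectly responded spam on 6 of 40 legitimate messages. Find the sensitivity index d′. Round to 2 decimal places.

H = 36/40 = 0.9000
FA = 6/40 = 0.1500
Φ⁻¹(0.9000) = 1.2816, Φ⁻¹(0.1500) = -1.0364
d' = z(H) − z(FA) = 1.2816 − (-1.0364) = 2.3180

d′ = 2.32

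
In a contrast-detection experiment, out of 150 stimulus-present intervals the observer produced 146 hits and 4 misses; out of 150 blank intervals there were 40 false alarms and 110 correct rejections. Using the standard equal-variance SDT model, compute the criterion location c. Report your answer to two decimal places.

H = 146/150 = 0.9733
FA = 40/150 = 0.2667
z(H) = 1.932
z(FA) = -0.623
c = −½·[z(H) + z(FA)] = −0.5 × (1.932 + (-0.623)) = -0.6545

c = -0.65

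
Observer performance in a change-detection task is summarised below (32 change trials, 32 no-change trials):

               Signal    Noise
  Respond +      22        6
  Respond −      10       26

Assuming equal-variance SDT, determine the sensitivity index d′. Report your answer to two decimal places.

H = 22/32 = 0.6875
FA = 6/32 = 0.1875
z(0.6875) = 0.4888, z(0.1875) = -0.8871
d' = z(H) − z(FA) = 0.4888 − (-0.8871) = 1.3759

d′ = 1.38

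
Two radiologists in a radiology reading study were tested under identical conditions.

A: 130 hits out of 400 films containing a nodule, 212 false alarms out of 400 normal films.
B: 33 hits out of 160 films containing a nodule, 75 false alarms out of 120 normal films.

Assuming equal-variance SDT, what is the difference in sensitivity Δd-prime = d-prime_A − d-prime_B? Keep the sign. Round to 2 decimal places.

A: z(0.3250) = -0.454, z(0.5300) = 0.075, d' = -0.529
B: z(0.2062) = -0.820, z(0.6250) = 0.319, d' = -1.139
Δd' = d'_A − d'_B = -0.529 − (-1.139) = 0.610
A has the higher sensitivity.

Δd-prime = 0.61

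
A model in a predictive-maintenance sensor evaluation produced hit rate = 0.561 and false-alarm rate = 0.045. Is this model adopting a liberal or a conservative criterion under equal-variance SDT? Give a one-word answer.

conservative

z(H) = 0.154, z(FA) = -1.695
c = −½·(z(H) + z(FA)) = 0.7705
c > 0 → conservative criterion (biased toward responding “no”).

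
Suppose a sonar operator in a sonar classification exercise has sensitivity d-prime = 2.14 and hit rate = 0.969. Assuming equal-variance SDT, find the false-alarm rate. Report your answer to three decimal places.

z(hit rate) = z(0.969) = 1.8663
z(FA) = z(H) − d' = 1.8663 − 2.14 = -0.2737
false-alarm rate = Φ(-0.2737) = 0.3922

false-alarm rate = 0.392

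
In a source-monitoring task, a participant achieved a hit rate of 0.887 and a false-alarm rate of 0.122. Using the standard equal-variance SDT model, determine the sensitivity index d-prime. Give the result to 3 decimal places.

z(H) = 1.2107
z(FA) = -1.1650
d' = z(H) − z(FA) = 1.2107 − (-1.1650) = 2.3757

d-prime = 2.376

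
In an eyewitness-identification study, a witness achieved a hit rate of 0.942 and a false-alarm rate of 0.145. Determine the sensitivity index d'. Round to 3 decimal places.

z(H) = z(0.942) = 1.5718
z(FA) = z(0.145) = -1.0581
d' = z(H) − z(FA) = 1.5718 − (-1.0581) = 2.6299

d' = 2.630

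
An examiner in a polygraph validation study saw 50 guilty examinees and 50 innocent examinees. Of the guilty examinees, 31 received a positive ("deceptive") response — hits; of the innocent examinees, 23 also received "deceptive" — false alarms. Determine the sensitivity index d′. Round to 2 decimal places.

d′ = 0.41

H = 31/50 = 0.6200
FA = 23/50 = 0.4600
z(H) = z(0.6200) = 0.305
z(FA) = z(0.4600) = -0.100
d' = z(H) − z(FA) = 0.305 − (-0.100) = 0.405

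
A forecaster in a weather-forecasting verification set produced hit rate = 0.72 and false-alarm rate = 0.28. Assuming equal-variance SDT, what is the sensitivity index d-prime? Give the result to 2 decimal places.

d-prime = 1.17

z(H) = 0.583
z(FA) = -0.583
d' = z(H) − z(FA) = 0.583 − (-0.583) = 1.166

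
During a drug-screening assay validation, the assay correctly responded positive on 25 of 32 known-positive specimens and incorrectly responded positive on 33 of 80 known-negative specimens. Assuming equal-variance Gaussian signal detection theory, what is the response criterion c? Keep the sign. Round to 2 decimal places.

H = 25/32 = 0.7812
FA = 33/80 = 0.4125
Φ⁻¹(H) = Φ⁻¹(0.7812) = 0.7763
Φ⁻¹(FA) = Φ⁻¹(0.4125) = -0.2211
c = −½·[z(H) + z(FA)] = −0.5 × (0.7763 + (-0.2211)) = -0.2776

c = -0.28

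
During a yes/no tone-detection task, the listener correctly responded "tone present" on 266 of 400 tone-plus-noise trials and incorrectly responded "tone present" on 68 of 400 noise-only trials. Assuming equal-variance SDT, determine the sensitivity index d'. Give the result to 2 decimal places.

d' = 1.38

H = 266/400 = 0.6650
FA = 68/400 = 0.1700
z(H) = 0.4261
z(FA) = -0.9542
d' = z(H) − z(FA) = 0.4261 − (-0.9542) = 1.3803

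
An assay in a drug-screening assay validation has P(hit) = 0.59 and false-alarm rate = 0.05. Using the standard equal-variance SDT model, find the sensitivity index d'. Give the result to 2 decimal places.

d' = 1.87

z(0.59) = 0.2275, z(0.05) = -1.6449
d' = z(H) − z(FA) = 0.2275 − (-1.6449) = 1.8724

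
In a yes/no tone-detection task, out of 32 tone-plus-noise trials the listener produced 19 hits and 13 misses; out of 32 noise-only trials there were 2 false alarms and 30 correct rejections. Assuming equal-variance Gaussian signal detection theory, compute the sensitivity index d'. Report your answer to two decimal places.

d' = 1.77

H = 19/32 = 0.5938
FA = 2/32 = 0.0625
Φ⁻¹(0.5938) = 0.2373, Φ⁻¹(0.0625) = -1.5341
d' = z(H) − z(FA) = 0.2373 − (-1.5341) = 1.7714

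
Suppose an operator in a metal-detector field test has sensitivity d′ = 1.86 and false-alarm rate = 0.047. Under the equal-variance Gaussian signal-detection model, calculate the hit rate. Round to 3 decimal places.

z(false-alarm rate) = z(0.047) = -1.6747
z(H) = z(FA) + d' = -1.6747 + 1.86 = 0.1853
hit rate = Φ(0.1853) = 0.5735

hit rate = 0.574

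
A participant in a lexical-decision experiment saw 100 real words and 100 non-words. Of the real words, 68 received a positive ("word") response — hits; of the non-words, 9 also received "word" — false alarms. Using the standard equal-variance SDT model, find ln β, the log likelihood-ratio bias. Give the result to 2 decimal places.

H = 68/100 = 0.6800
FA = 9/100 = 0.0900
Φ⁻¹(H) = Φ⁻¹(0.6800) = 0.468
Φ⁻¹(FA) = Φ⁻¹(0.0900) = -1.341
ln β = −½·[z(H)² − z(FA)²] = −0.5 × (0.219 − 1.798) = 0.7895

ln β = 0.79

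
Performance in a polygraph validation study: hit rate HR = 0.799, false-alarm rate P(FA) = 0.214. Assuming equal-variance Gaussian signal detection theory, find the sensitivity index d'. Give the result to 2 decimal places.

Φ⁻¹(H) = Φ⁻¹(0.799) = 0.838
Φ⁻¹(FA) = Φ⁻¹(0.214) = -0.793
d' = z(H) − z(FA) = 0.838 − (-0.793) = 1.631

d' = 1.63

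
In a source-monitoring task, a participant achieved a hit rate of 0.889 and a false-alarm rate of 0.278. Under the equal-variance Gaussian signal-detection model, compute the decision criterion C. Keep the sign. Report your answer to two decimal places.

z(H) = 1.221
z(FA) = -0.589
c = −½·[z(H) + z(FA)] = −0.5 × (1.221 + (-0.589)) = -0.316

C = -0.32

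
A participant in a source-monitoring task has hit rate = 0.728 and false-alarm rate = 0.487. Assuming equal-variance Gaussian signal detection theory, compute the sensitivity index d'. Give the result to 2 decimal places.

d' = 0.64

Φ⁻¹(H) = Φ⁻¹(0.728) = 0.607
Φ⁻¹(FA) = Φ⁻¹(0.487) = -0.033
d' = z(H) − z(FA) = 0.607 − (-0.033) = 0.640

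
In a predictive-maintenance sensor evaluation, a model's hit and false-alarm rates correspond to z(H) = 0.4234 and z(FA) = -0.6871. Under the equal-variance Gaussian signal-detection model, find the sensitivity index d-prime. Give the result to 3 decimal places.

d' = z(H) − z(FA) = 0.4234 − (-0.6871) = 1.1105

d-prime = 1.111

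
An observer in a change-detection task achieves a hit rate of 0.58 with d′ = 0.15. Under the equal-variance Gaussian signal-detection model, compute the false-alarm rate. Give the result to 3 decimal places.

false-alarm rate = 0.521

z(hit rate) = z(0.58) = 0.2019
z(FA) = z(H) − d' = 0.2019 − 0.15 = 0.0519
false-alarm rate = Φ(0.0519) = 0.5207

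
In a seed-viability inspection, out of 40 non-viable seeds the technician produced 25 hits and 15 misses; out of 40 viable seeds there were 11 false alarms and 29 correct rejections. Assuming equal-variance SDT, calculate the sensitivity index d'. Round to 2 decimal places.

H = 25/40 = 0.6250
FA = 11/40 = 0.2750
z(H) = 0.3186
z(FA) = -0.5978
d' = z(H) − z(FA) = 0.3186 − (-0.5978) = 0.9164

d' = 0.92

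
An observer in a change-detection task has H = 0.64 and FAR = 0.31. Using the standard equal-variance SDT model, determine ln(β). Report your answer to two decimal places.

ln β = 0.06

Φ⁻¹(H) = 0.358
Φ⁻¹(FA) = -0.496
ln β = −½·[z(H)² − z(FA)²] = −0.5 × (0.128 − 0.246) = 0.059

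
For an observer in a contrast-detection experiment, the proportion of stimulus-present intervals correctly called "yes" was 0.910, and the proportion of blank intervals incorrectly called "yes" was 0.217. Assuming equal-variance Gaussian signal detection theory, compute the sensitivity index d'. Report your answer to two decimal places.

d' = 2.12

z(H) = z(0.910) = 1.3408
z(FA) = z(0.217) = -0.7824
d' = z(H) − z(FA) = 1.3408 − (-0.7824) = 2.1232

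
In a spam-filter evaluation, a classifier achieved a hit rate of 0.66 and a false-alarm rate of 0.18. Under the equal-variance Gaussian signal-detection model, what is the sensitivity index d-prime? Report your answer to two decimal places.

z(0.66) = 0.4125, z(0.18) = -0.9154
d' = z(H) − z(FA) = 0.4125 − (-0.9154) = 1.3279

d-prime = 1.33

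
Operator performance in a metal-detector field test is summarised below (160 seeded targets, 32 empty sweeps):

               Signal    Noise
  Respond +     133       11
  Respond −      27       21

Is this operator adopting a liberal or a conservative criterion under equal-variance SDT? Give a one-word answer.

z(H) = 0.959, z(FA) = -0.402
c = −½·(z(H) + z(FA)) = -0.2785
c < 0 → liberal criterion (biased toward responding “yes”).

liberal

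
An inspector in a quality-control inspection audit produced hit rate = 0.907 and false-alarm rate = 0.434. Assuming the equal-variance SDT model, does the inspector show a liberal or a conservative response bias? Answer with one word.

z(H) = 1.323, z(FA) = -0.166
c = −½·(z(H) + z(FA)) = -0.5785
c < 0 → liberal criterion (biased toward responding “yes”).

liberal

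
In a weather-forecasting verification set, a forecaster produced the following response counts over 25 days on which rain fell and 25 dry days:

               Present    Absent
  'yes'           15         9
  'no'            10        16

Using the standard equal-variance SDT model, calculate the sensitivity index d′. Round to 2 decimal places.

d′ = 0.61

H = 15/25 = 0.6000
FA = 9/25 = 0.3600
z(0.6000) = 0.253, z(0.3600) = -0.358
d' = z(H) − z(FA) = 0.253 − (-0.358) = 0.611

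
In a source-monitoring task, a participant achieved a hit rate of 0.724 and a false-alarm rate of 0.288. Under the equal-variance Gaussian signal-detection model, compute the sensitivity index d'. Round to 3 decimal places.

d' = 1.154

z(0.724) = 0.5948, z(0.288) = -0.5592
d' = z(H) − z(FA) = 0.5948 − (-0.5592) = 1.1540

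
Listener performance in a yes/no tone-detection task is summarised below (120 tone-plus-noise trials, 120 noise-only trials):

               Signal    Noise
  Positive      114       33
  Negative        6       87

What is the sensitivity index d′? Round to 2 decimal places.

H = 114/120 = 0.9500
FA = 33/120 = 0.2750
z(H) = z(0.9500) = 1.645
z(FA) = z(0.2750) = -0.598
d' = z(H) − z(FA) = 1.645 − (-0.598) = 2.243

d′ = 2.24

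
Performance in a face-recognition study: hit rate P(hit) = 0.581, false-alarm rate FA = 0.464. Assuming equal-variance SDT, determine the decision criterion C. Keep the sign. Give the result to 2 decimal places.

Φ⁻¹(0.581) = 0.2045, Φ⁻¹(0.464) = -0.0904
c = −½·[z(H) + z(FA)] = −0.5 × (0.2045 + (-0.0904)) = -0.05705
c < 0: the observer has a liberal response bias.

C = -0.06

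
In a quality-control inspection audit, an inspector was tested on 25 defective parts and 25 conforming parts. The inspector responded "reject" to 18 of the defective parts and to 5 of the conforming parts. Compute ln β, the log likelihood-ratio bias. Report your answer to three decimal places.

ln β = 0.184

H = 18/25 = 0.7200
FA = 5/25 = 0.2000
Φ⁻¹(H) = Φ⁻¹(0.7200) = 0.5828
Φ⁻¹(FA) = Φ⁻¹(0.2000) = -0.8416
ln β = −½·[z(H)² − z(FA)²] = −0.5 × (0.3397 − 0.7083) = 0.1843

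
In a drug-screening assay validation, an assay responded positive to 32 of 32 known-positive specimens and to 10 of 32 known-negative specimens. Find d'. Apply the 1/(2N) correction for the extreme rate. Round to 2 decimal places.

The hit rate is 32/32 = 1, so apply the 1/(2N) correction: H → 1 − 1/(2·32) = 0.98438.
z(H) = z(0.98438) = 2.154
z(FA) = z(0.31250) = -0.489
d' = 2.154 − (-0.489) = 2.643

d' = 2.64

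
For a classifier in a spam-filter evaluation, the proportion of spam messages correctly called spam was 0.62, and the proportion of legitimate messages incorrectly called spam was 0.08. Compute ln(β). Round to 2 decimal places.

ln β = 0.94

z(0.62) = 0.305, z(0.08) = -1.405
ln β = −½·[z(H)² − z(FA)²] = −0.5 × (0.093 − 1.974) = 0.9405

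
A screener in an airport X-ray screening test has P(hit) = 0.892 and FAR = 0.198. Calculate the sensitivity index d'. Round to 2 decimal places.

z(H) = 1.237
z(FA) = -0.849
d' = z(H) − z(FA) = 1.237 − (-0.849) = 2.086

d' = 2.09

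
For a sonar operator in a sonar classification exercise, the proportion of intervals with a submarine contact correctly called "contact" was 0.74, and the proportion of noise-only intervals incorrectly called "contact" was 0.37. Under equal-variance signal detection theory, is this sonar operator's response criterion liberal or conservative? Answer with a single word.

liberal

z(H) = 0.643, z(FA) = -0.332
c = −½·(z(H) + z(FA)) = -0.1555
c < 0 → liberal criterion (biased toward responding “yes”).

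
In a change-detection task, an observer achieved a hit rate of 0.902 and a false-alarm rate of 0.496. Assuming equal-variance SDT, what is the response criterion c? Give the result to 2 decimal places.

c = -0.64

z(H) = 1.293
z(FA) = -0.010
c = −½·[z(H) + z(FA)] = −0.5 × (1.293 + (-0.010)) = -0.6415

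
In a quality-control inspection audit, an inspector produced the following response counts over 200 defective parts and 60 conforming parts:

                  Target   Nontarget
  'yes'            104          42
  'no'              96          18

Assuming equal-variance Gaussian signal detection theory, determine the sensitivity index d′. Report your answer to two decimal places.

d′ = -0.47

H = 104/200 = 0.5200
FA = 42/60 = 0.7000
z(0.5200) = 0.050, z(0.7000) = 0.524
d' = z(H) − z(FA) = 0.050 − 0.524 = -0.474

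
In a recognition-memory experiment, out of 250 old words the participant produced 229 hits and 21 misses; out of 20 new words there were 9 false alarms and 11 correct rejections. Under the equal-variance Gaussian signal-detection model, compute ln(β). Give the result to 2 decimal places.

H = 229/250 = 0.9160
FA = 9/20 = 0.4500
z(H) = 1.379
z(FA) = -0.126
ln β = −½·[z(H)² − z(FA)²] = −0.5 × (1.902 − 0.016) = -0.943

ln β = -0.94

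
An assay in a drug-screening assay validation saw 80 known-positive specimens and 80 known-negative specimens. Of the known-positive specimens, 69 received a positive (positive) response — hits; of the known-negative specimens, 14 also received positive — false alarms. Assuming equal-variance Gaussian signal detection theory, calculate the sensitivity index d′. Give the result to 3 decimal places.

H = 69/80 = 0.8625
FA = 14/80 = 0.1750
z(H) = 1.0916
z(FA) = -0.9346
d' = z(H) − z(FA) = 1.0916 − (-0.9346) = 2.0262

d′ = 2.026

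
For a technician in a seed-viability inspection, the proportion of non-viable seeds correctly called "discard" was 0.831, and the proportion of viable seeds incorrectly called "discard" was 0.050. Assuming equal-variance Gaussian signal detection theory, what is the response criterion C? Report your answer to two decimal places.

C = 0.34

z(0.831) = 0.958, z(0.050) = -1.645
c = −½·[z(H) + z(FA)] = −0.5 × (0.958 + (-1.645)) = 0.3435
c > 0: the technician has a conservative response bias.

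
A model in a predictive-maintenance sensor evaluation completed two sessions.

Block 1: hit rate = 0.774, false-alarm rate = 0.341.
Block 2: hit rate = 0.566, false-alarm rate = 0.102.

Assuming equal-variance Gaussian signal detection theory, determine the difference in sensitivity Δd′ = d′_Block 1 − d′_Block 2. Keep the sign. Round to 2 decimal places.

Block 1: z(0.774) = 0.752, z(0.341) = -0.410, d' = 1.162
Block 2: z(0.566) = 0.166, z(0.102) = -1.270, d' = 1.436
Δd' = d'_Block 1 − d'_Block 2 = 1.162 − 1.436 = -0.274
Block 2 has the higher sensitivity.

Δd′ = -0.27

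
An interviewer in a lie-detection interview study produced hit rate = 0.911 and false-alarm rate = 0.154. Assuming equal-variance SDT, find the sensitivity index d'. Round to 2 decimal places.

z(H) = 1.3469
z(FA) = -1.0194
d' = z(H) − z(FA) = 1.3469 − (-1.0194) = 2.3663

d' = 2.37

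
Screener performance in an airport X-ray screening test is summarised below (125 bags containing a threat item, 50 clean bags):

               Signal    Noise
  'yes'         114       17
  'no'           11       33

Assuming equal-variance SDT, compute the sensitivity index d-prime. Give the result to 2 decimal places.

d-prime = 1.77

H = 114/125 = 0.9120
FA = 17/50 = 0.3400
z(H) = z(0.9120) = 1.353
z(FA) = z(0.3400) = -0.412
d' = z(H) − z(FA) = 1.353 − (-0.412) = 1.765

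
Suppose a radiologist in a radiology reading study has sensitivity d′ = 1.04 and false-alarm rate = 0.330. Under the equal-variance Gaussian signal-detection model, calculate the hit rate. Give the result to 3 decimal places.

hit rate = 0.726

z(false-alarm rate) = z(0.330) = -0.4399
z(H) = z(FA) + d' = -0.4399 + 1.04 = 0.6001
hit rate = Φ(0.6001) = 0.7258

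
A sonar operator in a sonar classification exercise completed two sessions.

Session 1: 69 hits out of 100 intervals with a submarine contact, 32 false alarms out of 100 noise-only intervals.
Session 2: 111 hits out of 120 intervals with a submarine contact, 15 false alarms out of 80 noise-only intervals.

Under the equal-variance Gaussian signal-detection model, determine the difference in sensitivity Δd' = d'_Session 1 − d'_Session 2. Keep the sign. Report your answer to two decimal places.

Δd' = -1.36

Session 1: z(0.6900) = 0.496, z(0.3200) = -0.468, d' = 0.964
Session 2: z(0.9250) = 1.440, z(0.1875) = -0.887, d' = 2.327
Δd' = d'_Session 1 − d'_Session 2 = 0.964 − 2.327 = -1.363
Session 2 has the higher sensitivity.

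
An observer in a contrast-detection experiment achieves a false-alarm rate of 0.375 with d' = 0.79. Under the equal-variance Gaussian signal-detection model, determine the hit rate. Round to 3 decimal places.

z(false-alarm rate) = z(0.375) = -0.3186
z(H) = z(FA) + d' = -0.3186 + 0.79 = 0.4714
hit rate = Φ(0.4714) = 0.6813

hit rate = 0.681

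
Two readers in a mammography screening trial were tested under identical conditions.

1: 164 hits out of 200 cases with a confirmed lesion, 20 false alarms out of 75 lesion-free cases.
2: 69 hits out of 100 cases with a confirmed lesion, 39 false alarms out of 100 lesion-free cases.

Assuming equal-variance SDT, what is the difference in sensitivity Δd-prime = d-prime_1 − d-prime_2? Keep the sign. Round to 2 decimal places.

Δd-prime = 0.76

1: z(0.8200) = 0.915, z(0.2667) = -0.623, d' = 1.538
2: z(0.6900) = 0.496, z(0.3900) = -0.279, d' = 0.775
Δd' = d'_1 − d'_2 = 1.538 − 0.775 = 0.763
1 has the higher sensitivity.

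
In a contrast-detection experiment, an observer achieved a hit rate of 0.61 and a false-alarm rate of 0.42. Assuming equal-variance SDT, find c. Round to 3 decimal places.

c = -0.039

z(H) = z(0.61) = 0.2793
z(FA) = z(0.42) = -0.2019
c = −½·[z(H) + z(FA)] = −0.5 × (0.2793 + (-0.2019)) = -0.0387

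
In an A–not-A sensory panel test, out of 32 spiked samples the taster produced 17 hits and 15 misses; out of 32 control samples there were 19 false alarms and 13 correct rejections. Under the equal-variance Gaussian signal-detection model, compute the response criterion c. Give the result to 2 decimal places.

H = 17/32 = 0.5312
FA = 19/32 = 0.5938
z(H) = z(0.5312) = 0.078
z(FA) = z(0.5938) = 0.237
c = −½·[z(H) + z(FA)] = −0.5 × (0.078 + 0.237) = -0.1575
c < 0: the taster has a liberal response bias.

c = -0.16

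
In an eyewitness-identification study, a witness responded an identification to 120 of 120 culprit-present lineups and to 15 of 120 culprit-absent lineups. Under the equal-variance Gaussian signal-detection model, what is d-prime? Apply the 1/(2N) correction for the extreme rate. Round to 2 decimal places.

The hit rate is 120/120 = 1, so apply the 1/(2N) correction: H → 1 − 1/(2·120) = 0.99583.
z(H) = z(0.99583) = 2.638
z(FA) = z(0.12500) = -1.150
d' = 2.638 − (-1.150) = 3.788

d-prime = 3.79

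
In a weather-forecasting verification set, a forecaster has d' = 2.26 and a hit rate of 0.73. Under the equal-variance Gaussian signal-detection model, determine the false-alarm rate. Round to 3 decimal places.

false-alarm rate = 0.050

z(hit rate) = z(0.73) = 0.6128
z(FA) = z(H) − d' = 0.6128 − 2.26 = -1.6472
false-alarm rate = Φ(-1.6472) = 0.0498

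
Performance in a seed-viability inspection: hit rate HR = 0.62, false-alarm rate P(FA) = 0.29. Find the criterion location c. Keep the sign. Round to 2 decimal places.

z(H) = z(0.62) = 0.3055
z(FA) = z(0.29) = -0.5534
c = −½·[z(H) + z(FA)] = −0.5 × (0.3055 + (-0.5534)) = 0.12395
c > 0: the technician has a conservative response bias.

c = 0.12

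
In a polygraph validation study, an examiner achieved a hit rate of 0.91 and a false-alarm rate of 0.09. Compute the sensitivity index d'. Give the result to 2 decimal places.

d' = 2.68

Φ⁻¹(H) = Φ⁻¹(0.91) = 1.3408
Φ⁻¹(FA) = Φ⁻¹(0.09) = -1.3408
d' = z(H) − z(FA) = 1.3408 − (-1.3408) = 2.6816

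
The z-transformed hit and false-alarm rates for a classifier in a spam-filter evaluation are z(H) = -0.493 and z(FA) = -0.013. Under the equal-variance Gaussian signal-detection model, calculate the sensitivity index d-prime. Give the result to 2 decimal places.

d' = z(H) − z(FA) = -0.493 − (-0.013) = -0.480

d-prime = -0.48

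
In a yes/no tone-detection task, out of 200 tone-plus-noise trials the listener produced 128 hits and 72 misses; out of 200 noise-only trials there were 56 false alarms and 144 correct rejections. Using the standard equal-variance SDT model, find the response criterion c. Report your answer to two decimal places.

c = 0.11

H = 128/200 = 0.6400
FA = 56/200 = 0.2800
Φ⁻¹(H) = Φ⁻¹(0.6400) = 0.358
Φ⁻¹(FA) = Φ⁻¹(0.2800) = -0.583
c = −½·[z(H) + z(FA)] = −0.5 × (0.358 + (-0.583)) = 0.1125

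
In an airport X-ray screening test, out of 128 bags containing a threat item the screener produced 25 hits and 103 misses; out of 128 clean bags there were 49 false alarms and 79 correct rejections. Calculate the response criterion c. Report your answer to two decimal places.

c = 0.58

H = 25/128 = 0.1953
FA = 49/128 = 0.3828
z(0.1953) = -0.859, z(0.3828) = -0.298
c = −½·[z(H) + z(FA)] = −0.5 × (-0.859 + (-0.298)) = 0.5785
c > 0: the screener has a conservative response bias.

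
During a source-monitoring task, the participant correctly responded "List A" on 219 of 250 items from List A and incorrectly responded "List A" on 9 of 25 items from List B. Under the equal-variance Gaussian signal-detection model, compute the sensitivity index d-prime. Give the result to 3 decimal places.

H = 219/250 = 0.8760
FA = 9/25 = 0.3600
z(H) = z(0.8760) = 1.1552
z(FA) = z(0.3600) = -0.3585
d' = z(H) − z(FA) = 1.1552 − (-0.3585) = 1.5137

d-prime = 1.514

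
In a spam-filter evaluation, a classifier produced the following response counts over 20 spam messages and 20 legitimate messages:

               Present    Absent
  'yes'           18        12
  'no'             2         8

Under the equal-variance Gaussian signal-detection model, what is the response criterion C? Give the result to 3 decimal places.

H = 18/20 = 0.9000
FA = 12/20 = 0.6000
Φ⁻¹(H) = Φ⁻¹(0.9000) = 1.2816
Φ⁻¹(FA) = Φ⁻¹(0.6000) = 0.2533
c = −½·[z(H) + z(FA)] = −0.5 × (1.2816 + 0.2533) = -0.76745

C = -0.767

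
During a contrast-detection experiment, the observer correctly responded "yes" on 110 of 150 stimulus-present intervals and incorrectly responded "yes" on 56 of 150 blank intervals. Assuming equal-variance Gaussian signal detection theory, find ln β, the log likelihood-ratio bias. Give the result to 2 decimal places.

H = 110/150 = 0.7333
FA = 56/150 = 0.3733
z(H) = 0.623
z(FA) = -0.323
ln β = −½·[z(H)² − z(FA)²] = −0.5 × (0.388 − 0.104) = -0.142

ln β = -0.14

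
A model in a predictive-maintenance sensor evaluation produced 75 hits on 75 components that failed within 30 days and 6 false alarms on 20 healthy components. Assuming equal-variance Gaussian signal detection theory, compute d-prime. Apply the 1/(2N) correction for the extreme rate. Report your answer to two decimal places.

d-prime = 3.00

The hit rate is 75/75 = 1, so apply the 1/(2N) correction: H → 1 − 1/(2·75) = 0.99333.
z(H) = z(0.99333) = 2.475
z(FA) = z(0.30000) = -0.524
d' = 2.475 − (-0.524) = 2.999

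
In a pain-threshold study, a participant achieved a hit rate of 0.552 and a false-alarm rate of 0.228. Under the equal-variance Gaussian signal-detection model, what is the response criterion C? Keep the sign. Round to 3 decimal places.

C = 0.307

Φ⁻¹(H) = Φ⁻¹(0.552) = 0.1307
Φ⁻¹(FA) = Φ⁻¹(0.228) = -0.7454
c = −½·[z(H) + z(FA)] = −0.5 × (0.1307 + (-0.7454)) = 0.30735
c > 0: the participant has a conservative response bias.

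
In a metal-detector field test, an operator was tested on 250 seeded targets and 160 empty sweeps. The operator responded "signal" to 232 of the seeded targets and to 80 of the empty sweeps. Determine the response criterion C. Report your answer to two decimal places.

H = 232/250 = 0.9280
FA = 80/160 = 0.5000
Φ⁻¹(H) = Φ⁻¹(0.9280) = 1.461
Φ⁻¹(FA) = Φ⁻¹(0.5000) = 0.000
c = −½·[z(H) + z(FA)] = −0.5 × (1.461 + 0.000) = -0.7305

C = -0.73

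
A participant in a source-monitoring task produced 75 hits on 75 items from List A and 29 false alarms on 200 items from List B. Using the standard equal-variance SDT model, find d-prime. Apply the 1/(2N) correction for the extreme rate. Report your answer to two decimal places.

The hit rate is 75/75 = 1, so apply the 1/(2N) correction: H → 1 − 1/(2·75) = 0.99333.
z(H) = z(0.99333) = 2.475
z(FA) = z(0.14500) = -1.058
d' = 2.475 − (-1.058) = 3.533

d-prime = 3.53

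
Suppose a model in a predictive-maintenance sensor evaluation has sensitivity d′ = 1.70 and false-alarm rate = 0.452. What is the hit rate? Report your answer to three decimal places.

hit rate = 0.943

z(false-alarm rate) = z(0.452) = -0.1206
z(H) = z(FA) + d' = -0.1206 + 1.70 = 1.5794
hit rate = Φ(1.5794) = 0.9429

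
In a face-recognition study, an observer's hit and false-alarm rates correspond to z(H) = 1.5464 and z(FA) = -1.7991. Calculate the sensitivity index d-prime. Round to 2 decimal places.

d-prime = 3.35

d' = z(H) − z(FA) = 1.5464 − (-1.7991) = 3.3455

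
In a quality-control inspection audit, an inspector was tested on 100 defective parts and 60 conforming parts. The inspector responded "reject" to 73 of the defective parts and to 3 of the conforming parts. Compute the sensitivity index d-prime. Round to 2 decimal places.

d-prime = 2.26

H = 73/100 = 0.7300
FA = 3/60 = 0.0500
z(H) = 0.6128
z(FA) = -1.6449
d' = z(H) − z(FA) = 0.6128 − (-1.6449) = 2.2577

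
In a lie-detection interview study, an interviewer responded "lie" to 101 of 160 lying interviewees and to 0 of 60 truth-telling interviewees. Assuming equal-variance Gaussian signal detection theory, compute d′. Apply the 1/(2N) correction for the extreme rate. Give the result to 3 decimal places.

The false-alarm rate is 0/60 = 0, so apply the 1/(2N) correction: FA → 1/(2·60) = 0.00833.
z(H) = z(0.63125) = 0.3352
z(FA) = z(0.00833) = -2.3941
d' = 0.3352 − (-2.3941) = 2.7293

d′ = 2.729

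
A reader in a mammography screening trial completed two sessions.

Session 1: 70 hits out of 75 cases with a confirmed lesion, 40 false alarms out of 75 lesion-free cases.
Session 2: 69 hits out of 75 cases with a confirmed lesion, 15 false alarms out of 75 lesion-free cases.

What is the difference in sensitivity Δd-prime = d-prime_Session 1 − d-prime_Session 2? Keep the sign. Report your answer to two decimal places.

Δd-prime = -0.83

Session 1: z(0.9333) = 1.501, z(0.5333) = 0.084, d' = 1.417
Session 2: z(0.9200) = 1.405, z(0.2000) = -0.842, d' = 2.247
Δd' = d'_Session 1 − d'_Session 2 = 1.417 − 2.247 = -0.830
Session 2 has the higher sensitivity.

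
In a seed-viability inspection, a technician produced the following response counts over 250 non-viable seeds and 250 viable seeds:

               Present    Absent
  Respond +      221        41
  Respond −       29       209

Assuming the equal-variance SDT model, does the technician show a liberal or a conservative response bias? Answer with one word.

z(H) = 1.195, z(FA) = -0.978
c = −½·(z(H) + z(FA)) = -0.1085
c < 0 → liberal criterion (biased toward responding “yes”).

liberal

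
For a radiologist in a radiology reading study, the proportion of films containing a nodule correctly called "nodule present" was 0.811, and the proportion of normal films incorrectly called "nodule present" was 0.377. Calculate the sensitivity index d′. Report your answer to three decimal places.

Φ⁻¹(0.811) = 0.8816, Φ⁻¹(0.377) = -0.3134
d' = z(H) − z(FA) = 0.8816 − (-0.3134) = 1.1950

d′ = 1.195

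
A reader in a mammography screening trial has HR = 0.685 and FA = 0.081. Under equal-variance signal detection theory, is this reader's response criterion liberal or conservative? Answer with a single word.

z(H) = 0.482, z(FA) = -1.398
c = −½·(z(H) + z(FA)) = 0.458
c > 0 → conservative criterion (biased toward responding “no”).

conservative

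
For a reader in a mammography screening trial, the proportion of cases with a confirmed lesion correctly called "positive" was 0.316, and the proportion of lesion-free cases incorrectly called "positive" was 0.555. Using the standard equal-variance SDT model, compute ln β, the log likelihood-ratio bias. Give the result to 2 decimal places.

z(H) = -0.479
z(FA) = 0.138
ln β = −½·[z(H)² − z(FA)²] = −0.5 × (0.229 − 0.019) = -0.105

ln β = -0.11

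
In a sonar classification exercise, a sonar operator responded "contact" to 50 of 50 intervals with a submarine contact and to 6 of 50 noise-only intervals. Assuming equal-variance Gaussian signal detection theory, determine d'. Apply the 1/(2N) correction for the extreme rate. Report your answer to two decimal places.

d' = 3.50

The hit rate is 50/50 = 1, so apply the 1/(2N) correction: H → 1 − 1/(2·50) = 0.99000.
z(H) = z(0.99000) = 2.326
z(FA) = z(0.12000) = -1.175
d' = 2.326 − (-1.175) = 3.501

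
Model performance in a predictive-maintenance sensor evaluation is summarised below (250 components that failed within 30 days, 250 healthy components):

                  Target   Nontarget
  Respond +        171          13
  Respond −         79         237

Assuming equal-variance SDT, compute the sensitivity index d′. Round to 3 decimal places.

d′ = 2.105

H = 171/250 = 0.6840
FA = 13/250 = 0.0520
z(0.6840) = 0.4789, z(0.0520) = -1.6258
d' = z(H) − z(FA) = 0.4789 − (-1.6258) = 2.1047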